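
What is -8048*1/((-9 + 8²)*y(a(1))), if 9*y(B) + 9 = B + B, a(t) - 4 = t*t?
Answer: -72432/55 ≈ -1316.9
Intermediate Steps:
a(t) = 4 + t² (a(t) = 4 + t*t = 4 + t²)
y(B) = -1 + 2*B/9 (y(B) = -1 + (B + B)/9 = -1 + (2*B)/9 = -1 + 2*B/9)
-8048*1/((-9 + 8²)*y(a(1))) = -8048*1/((-1 + 2*(4 + 1²)/9)*(-9 + 8²)) = -8048*1/((-1 + 2*(4 + 1)/9)*(-9 + 64)) = -8048*1/(55*(-1 + (2/9)*5)) = -8048*1/(55*(-1 + 10/9)) = -8048/(55*(⅑)) = -8048/55/9 = -8048*9/55 = -72432/55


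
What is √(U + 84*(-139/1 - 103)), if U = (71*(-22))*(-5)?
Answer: I*√12518 ≈ 111.88*I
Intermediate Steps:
U = 7810 (U = -1562*(-5) = 7810)
√(U + 84*(-139/1 - 103)) = √(7810 + 84*(-139/1 - 103)) = √(7810 + 84*(-139*1 - 103)) = √(7810 + 84*(-139 - 103)) = √(7810 + 84*(-242)) = √(7810 - 20328) = √(-12518) = I*√12518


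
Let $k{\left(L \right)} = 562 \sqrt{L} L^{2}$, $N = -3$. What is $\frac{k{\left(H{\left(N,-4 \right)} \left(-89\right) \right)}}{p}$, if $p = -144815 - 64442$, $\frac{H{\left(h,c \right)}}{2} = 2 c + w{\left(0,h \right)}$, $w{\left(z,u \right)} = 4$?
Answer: $- \frac{569805056 \sqrt{178}}{209257} \approx -36329.0$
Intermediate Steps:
$H{\left(h,c \right)} = 8 + 4 c$ ($H{\left(h,c \right)} = 2 \left(2 c + 4\right) = 2 \left(4 + 2 c\right) = 8 + 4 c$)
$k{\left(L \right)} = 562 L^{\frac{5}{2}}$
$p = -209257$ ($p = -144815 - 64442 = -209257$)
$\frac{k{\left(H{\left(N,-4 \right)} \left(-89\right) \right)}}{p} = \frac{562 \left(\left(8 + 4 \left(-4\right)\right) \left(-89\right)\right)^{\frac{5}{2}}}{-209257} = 562 \left(\left(8 - 16\right) \left(-89\right)\right)^{\frac{5}{2}} \left(- \frac{1}{209257}\right) = 562 \left(\left(-8\right) \left(-89\right)\right)^{\frac{5}{2}} \left(- \frac{1}{209257}\right) = 562 \cdot 712^{\frac{5}{2}} \left(- \frac{1}{209257}\right) = 562 \cdot 1013888 \sqrt{178} \left(- \frac{1}{209257}\right) = 569805056 \sqrt{178} \left(- \frac{1}{209257}\right) = - \frac{569805056 \sqrt{178}}{209257}$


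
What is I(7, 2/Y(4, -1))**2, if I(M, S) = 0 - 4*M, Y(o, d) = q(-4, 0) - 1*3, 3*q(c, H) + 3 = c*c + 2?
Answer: 784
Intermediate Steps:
q(c, H) = -1/3 + c**2/3 (q(c, H) = -1 + (c*c + 2)/3 = -1 + (c**2 + 2)/3 = -1 + (2 + c**2)/3 = -1 + (2/3 + c**2/3) = -1/3 + c**2/3)
Y(o, d) = 2 (Y(o, d) = (-1/3 + (1/3)*(-4)**2) - 1*3 = (-1/3 + (1/3)*16) - 3 = (-1/3 + 16/3) - 3 = 5 - 3 = 2)
I(M, S) = -4*M
I(7, 2/Y(4, -1))**2 = (-4*7)**2 = (-28)**2 = 784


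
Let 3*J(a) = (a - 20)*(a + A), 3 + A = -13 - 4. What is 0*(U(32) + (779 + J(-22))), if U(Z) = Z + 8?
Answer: 0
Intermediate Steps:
A = -20 (A = -3 + (-13 - 4) = -3 - 17 = -20)
J(a) = (-20 + a)²/3 (J(a) = ((a - 20)*(a - 20))/3 = ((-20 + a)*(-20 + a))/3 = (-20 + a)²/3)
U(Z) = 8 + Z
0*(U(32) + (779 + J(-22))) = 0*((8 + 32) + (779 + (400/3 - 40/3*(-22) + (⅓)*(-22)²))) = 0*(40 + (779 + (400/3 + 880/3 + (⅓)*484))) = 0*(40 + (779 + (400/3 + 880/3 + 484/3))) = 0*(40 + (779 + 588)) = 0*(40 + 1367) = 0*1407 = 0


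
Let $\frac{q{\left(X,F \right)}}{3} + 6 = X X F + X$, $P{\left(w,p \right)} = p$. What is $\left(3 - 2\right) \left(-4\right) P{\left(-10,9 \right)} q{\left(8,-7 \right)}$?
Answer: $48168$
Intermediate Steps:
$q{\left(X,F \right)} = -18 + 3 X + 3 F X^{2}$ ($q{\left(X,F \right)} = -18 + 3 \left(X X F + X\right) = -18 + 3 \left(X^{2} F + X\right) = -18 + 3 \left(F X^{2} + X\right) = -18 + 3 \left(X + F X^{2}\right) = -18 + \left(3 X + 3 F X^{2}\right) = -18 + 3 X + 3 F X^{2}$)
$\left(3 - 2\right) \left(-4\right) P{\left(-10,9 \right)} q{\left(8,-7 \right)} = \left(3 - 2\right) \left(-4\right) 9 \left(-18 + 3 \cdot 8 + 3 \left(-7\right) 8^{2}\right) = 1 \left(-4\right) 9 \left(-18 + 24 + 3 \left(-7\right) 64\right) = \left(-4\right) 9 \left(-18 + 24 - 1344\right) = \left(-36\right) \left(-1338\right) = 48168$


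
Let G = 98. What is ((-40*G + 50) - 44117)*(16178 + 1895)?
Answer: -867269051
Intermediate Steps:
((-40*G + 50) - 44117)*(16178 + 1895) = ((-40*98 + 50) - 44117)*(16178 + 1895) = ((-3920 + 50) - 44117)*18073 = (-3870 - 44117)*18073 = -47987*18073 = -867269051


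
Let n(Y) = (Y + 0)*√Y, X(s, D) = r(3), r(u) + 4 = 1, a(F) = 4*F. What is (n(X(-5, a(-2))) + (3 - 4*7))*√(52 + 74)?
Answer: -75*√14 - 9*I*√42 ≈ -280.62 - 58.327*I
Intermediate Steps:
r(u) = -3 (r(u) = -4 + 1 = -3)
X(s, D) = -3
n(Y) = Y^(3/2) (n(Y) = Y*√Y = Y^(3/2))
(n(X(-5, a(-2))) + (3 - 4*7))*√(52 + 74) = ((-3)^(3/2) + (3 - 4*7))*√(52 + 74) = (-3*I*√3 + (3 - 28))*√126 = (-3*I*√3 - 25)*(3*√14) = (-25 - 3*I*√3)*(3*√14) = 3*√14*(-25 - 3*I*√3)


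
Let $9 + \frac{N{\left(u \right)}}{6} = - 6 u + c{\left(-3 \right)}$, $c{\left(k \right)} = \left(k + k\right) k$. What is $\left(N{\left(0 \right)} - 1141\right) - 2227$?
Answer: $-3314$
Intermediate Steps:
$c{\left(k \right)} = 2 k^{2}$ ($c{\left(k \right)} = 2 k k = 2 k^{2}$)
$N{\left(u \right)} = 54 - 36 u$ ($N{\left(u \right)} = -54 + 6 \left(- 6 u + 2 \left(-3\right)^{2}\right) = -54 + 6 \left(- 6 u + 2 \cdot 9\right) = -54 + 6 \left(- 6 u + 18\right) = -54 + 6 \left(18 - 6 u\right) = -54 - \left(-108 + 36 u\right) = 54 - 36 u$)
$\left(N{\left(0 \right)} - 1141\right) - 2227 = \left(\left(54 - 0\right) - 1141\right) - 2227 = \left(\left(54 + 0\right) - 1141\right) - 2227 = \left(54 - 1141\right) - 2227 = -1087 - 2227 = -3314$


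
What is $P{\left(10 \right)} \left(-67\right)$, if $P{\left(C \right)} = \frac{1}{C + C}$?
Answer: $- \frac{67}{20} \approx -3.35$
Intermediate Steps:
$P{\left(C \right)} = \frac{1}{2 C}$
$P{\left(10 \right)} \left(-67\right) = \frac{1}{2 \cdot 10} \left(-67\right) = \frac{1}{2} \cdot \frac{1}{10} \left(-67\right) = \frac{1}{20} \left(-67\right) = - \frac{67}{20}$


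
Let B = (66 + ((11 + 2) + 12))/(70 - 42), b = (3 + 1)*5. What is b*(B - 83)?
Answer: -1595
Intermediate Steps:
b = 20 (b = 4*5 = 20)
B = 13/4 (B = (66 + (13 + 12))/28 = (66 + 25)*(1/28) = 91*(1/28) = 13/4 ≈ 3.2500)
b*(B - 83) = 20*(13/4 - 83) = 20*(-319/4) = -1595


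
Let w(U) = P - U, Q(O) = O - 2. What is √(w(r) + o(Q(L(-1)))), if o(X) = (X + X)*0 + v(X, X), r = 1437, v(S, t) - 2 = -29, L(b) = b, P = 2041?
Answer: √577 ≈ 24.021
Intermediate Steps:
v(S, t) = -27 (v(S, t) = 2 - 29 = -27)
Q(O) = -2 + O
w(U) = 2041 - U
o(X) = -27 (o(X) = (X + X)*0 - 27 = (2*X)*0 - 27 = 0 - 27 = -27)
√(w(r) + o(Q(L(-1)))) = √((2041 - 1*1437) - 27) = √((2041 - 1437) - 27) = √(604 - 27) = √577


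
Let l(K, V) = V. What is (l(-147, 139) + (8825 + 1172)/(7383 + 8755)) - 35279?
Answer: -567079323/16138 ≈ -35139.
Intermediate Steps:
(l(-147, 139) + (8825 + 1172)/(7383 + 8755)) - 35279 = (139 + (8825 + 1172)/(7383 + 8755)) - 35279 = (139 + 9997/16138) - 35279 = 2253179/16138 - 35279 = -567079323/16138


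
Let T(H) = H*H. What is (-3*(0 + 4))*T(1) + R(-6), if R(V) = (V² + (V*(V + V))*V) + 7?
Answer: -401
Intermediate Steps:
R(V) = 7 + V² + 2*V³ (R(V) = (V² + (V*(2*V))*V) + 7 = (V² + (2*V²)*V) + 7 = (V² + 2*V³) + 7 = 7 + V² + 2*V³)
T(H) = H²
(-3*(0 + 4))*T(1) + R(-6) = -3*(0 + 4)*1² + (7 + (-6)² + 2*(-6)³) = -3*4*1 + (7 + 36 + 2*(-216)) = -12*1 + (7 + 36 - 432) = -12 - 389 = -401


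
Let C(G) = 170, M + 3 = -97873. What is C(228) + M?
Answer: -97706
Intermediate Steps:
M = -97876 (M = -3 - 97873 = -97876)
C(228) + M = 170 - 97876 = -97706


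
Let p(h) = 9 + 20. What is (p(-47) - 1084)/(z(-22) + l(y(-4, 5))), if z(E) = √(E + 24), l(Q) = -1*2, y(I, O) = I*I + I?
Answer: 1055 + 1055*√2/2 ≈ 1801.0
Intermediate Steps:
p(h) = 29
y(I, O) = I + I² (y(I, O) = I² + I = I + I²)
l(Q) = -2
z(E) = √(24 + E)
(p(-47) - 1084)/(z(-22) + l(y(-4, 5))) = (29 - 1084)/(√(24 - 22) - 2) = -1055/(√2 - 2) = -1055/(-2 + √2)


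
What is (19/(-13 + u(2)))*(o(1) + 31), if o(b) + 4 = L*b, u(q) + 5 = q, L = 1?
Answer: -133/4 ≈ -33.250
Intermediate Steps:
u(q) = -5 + q
o(b) = -4 + b (o(b) = -4 + 1*b = -4 + b)
(19/(-13 + u(2)))*(o(1) + 31) = (19/(-13 + (-5 + 2)))*((-4 + 1) + 31) = (19/(-13 - 3))*(-3 + 31) = (19/(-16))*28 = (19*(-1/16))*28 = -19/16*28 = -133/4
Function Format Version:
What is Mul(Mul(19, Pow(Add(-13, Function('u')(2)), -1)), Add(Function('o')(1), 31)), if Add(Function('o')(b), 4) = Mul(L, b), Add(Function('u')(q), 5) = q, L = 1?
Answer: Rational(-133, 4) ≈ -33.250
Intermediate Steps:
Function('u')(q) = Add(-5, q)
Function('o')(b) = Add(-4, b) (Function('o')(b) = Add(-4, Mul(1, b)) = Add(-4, b))
Mul(Mul(19, Pow(Add(-13, Function('u')(2)), -1)), Add(Function('o')(1), 31)) = Mul(Mul(19, Pow(Add(-13, Add(-5, 2)), -1)), Add(Add(-4, 1), 31)) = Mul(Mul(19, Pow(Add(-13, -3), -1)), Add(-3, 31)) = Mul(Mul(19, Pow(-16, -1)), 28) = Mul(Mul(19, Rational(-1, 16)), 28) = Mul(Rational(-19, 16), 28) = Rational(-133, 4)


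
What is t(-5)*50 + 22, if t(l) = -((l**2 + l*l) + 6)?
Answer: -2778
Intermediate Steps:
t(l) = -6 - 2*l**2 (t(l) = -((l**2 + l**2) + 6) = -(2*l**2 + 6) = -(6 + 2*l**2) = -6 - 2*l**2)
t(-5)*50 + 22 = (-6 - 2*(-5)**2)*50 + 22 = (-6 - 2*25)*50 + 22 = (-6 - 50)*50 + 22 = -56*50 + 22 = -2800 + 22 = -2778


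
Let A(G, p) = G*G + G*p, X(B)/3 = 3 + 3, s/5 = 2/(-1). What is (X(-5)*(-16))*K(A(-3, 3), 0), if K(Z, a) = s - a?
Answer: 2880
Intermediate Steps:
s = -10 (s = 5*(2/(-1)) = 5*(2*(-1)) = 5*(-2) = -10)
X(B) = 18 (X(B) = 3*(3 + 3) = 3*6 = 18)
A(G, p) = G² + G*p
K(Z, a) = -10 - a
(X(-5)*(-16))*K(A(-3, 3), 0) = (18*(-16))*(-10 - 1*0) = -288*(-10 + 0) = -288*(-10) = 2880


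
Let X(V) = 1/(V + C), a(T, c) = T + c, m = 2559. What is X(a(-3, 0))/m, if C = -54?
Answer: -1/145863 ≈ -6.8557e-6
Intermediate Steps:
X(V) = 1/(-54 + V) (X(V) = 1/(V - 54) = 1/(-54 + V))
X(a(-3, 0))/m = 1/((-54 + (-3 + 0))*2559) = (1/2559)/(-54 - 3) = (1/2559)/(-57) = -1/57*1/2559 = -1/145863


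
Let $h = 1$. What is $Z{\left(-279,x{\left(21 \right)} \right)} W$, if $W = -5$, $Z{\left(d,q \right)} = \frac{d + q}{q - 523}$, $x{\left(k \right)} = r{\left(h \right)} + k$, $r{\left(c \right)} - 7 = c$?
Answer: $- \frac{625}{247} \approx -2.5304$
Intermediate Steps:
$r{\left(c \right)} = 7 + c$
$x{\left(k \right)} = 8 + k$ ($x{\left(k \right)} = \left(7 + 1\right) + k = 8 + k$)
$Z{\left(d,q \right)} = \frac{d + q}{-523 + q}$
$Z{\left(-279,x{\left(21 \right)} \right)} W = \frac{-279 + \left(8 + 21\right)}{-523 + \left(8 + 21\right)} \left(-5\right) = \frac{-279 + 29}{-523 + 29} \left(-5\right) = \frac{1}{-494} \left(-250\right) \left(-5\right) = \left(- \frac{1}{494}\right) \left(-250\right) \left(-5\right) = \frac{125}{247} \left(-5\right) = - \frac{625}{247}$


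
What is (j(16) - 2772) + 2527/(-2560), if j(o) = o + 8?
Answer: -7037407/2560 ≈ -2749.0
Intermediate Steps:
j(o) = 8 + o
(j(16) - 2772) + 2527/(-2560) = ((8 + 16) - 2772) + 2527/(-2560) = (24 - 2772) + 2527*(-1/2560) = -2748 - 2527/2560 = -7037407/2560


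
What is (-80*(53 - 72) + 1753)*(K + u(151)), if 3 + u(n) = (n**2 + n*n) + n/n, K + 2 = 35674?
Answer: 266003256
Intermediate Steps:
K = 35672 (K = -2 + 35674 = 35672)
u(n) = -2 + 2*n**2 (u(n) = -3 + ((n**2 + n*n) + n/n) = -3 + ((n**2 + n**2) + 1) = -3 + (2*n**2 + 1) = -3 + (1 + 2*n**2) = -2 + 2*n**2)
(-80*(53 - 72) + 1753)*(K + u(151)) = (-80*(53 - 72) + 1753)*(35672 + (-2 + 2*151**2)) = (-80*(-19) + 1753)*(35672 + (-2 + 2*22801)) = (1520 + 1753)*(35672 + (-2 + 45602)) = 3273*(35672 + 45600) = 3273*81272 = 266003256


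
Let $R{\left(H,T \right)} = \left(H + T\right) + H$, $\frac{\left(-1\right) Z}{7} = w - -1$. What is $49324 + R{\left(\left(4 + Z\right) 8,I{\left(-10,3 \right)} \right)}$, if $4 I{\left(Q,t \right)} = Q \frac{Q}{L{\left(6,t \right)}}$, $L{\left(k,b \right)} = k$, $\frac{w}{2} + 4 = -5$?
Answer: $\frac{307777}{6} \approx 51296.0$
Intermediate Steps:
$w = -18$ ($w = -8 + 2 \left(-5\right) = -8 - 10 = -18$)
$Z = 119$ ($Z = - 7 \left(-18 - -1\right) = - 7 \left(-18 + 1\right) = \left(-7\right) \left(-17\right) = 119$)
$I{\left(Q,t \right)} = \frac{Q^{2}}{24}$ ($I{\left(Q,t \right)} = \frac{Q \frac{Q}{6}}{4} = \frac{\frac{1}{6} Q^{2}}{4} = \frac{Q^{2}}{24}$)
$R{\left(H,T \right)} = T + 2 H$
$49324 + R{\left(\left(4 + Z\right) 8,I{\left(-10,3 \right)} \right)} = 49324 + \left(\frac{\left(-10\right)^{2}}{24} + 2 \left(4 + 119\right) 8\right) = 49324 + \left(\frac{1}{24} \cdot 100 + 2 \cdot 123 \cdot 8\right) = 49324 + \left(\frac{25}{6} + 2 \cdot 984\right) = 49324 + \left(\frac{25}{6} + 1968\right) = 49324 + \frac{11833}{6} = \frac{307777}{6}$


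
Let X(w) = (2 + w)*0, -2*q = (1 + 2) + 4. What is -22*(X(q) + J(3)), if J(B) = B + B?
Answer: -132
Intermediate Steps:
J(B) = 2*B
q = -7/2 (q = -((1 + 2) + 4)/2 = -(3 + 4)/2 = -½*7 = -7/2 ≈ -3.5000)
X(w) = 0
-22*(X(q) + J(3)) = -22*(0 + 2*3) = -22*(0 + 6) = -22*6 = -132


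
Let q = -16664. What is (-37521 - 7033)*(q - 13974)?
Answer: 1365045452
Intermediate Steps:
(-37521 - 7033)*(q - 13974) = (-37521 - 7033)*(-16664 - 13974) = -44554*(-30638) = 1365045452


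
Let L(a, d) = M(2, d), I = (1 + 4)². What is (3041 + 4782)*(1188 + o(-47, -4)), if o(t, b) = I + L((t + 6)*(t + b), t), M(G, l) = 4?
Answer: 9520591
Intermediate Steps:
I = 25 (I = 5² = 25)
L(a, d) = 4
o(t, b) = 29 (o(t, b) = 25 + 4 = 29)
(3041 + 4782)*(1188 + o(-47, -4)) = (3041 + 4782)*(1188 + 29) = 7823*1217 = 9520591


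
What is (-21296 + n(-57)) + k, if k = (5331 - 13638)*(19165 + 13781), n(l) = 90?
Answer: -273703628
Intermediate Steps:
k = -273682422 (k = -8307*32946 = -273682422)
(-21296 + n(-57)) + k = (-21296 + 90) - 273682422 = -21206 - 273682422 = -273703628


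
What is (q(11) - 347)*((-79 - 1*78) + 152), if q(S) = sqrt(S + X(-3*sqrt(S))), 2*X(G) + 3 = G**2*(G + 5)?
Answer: 1735 - 5*sqrt(1028 - 594*sqrt(11))/2 ≈ 1735.0 - 76.733*I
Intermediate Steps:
X(G) = -3/2 + G**2*(5 + G)/2 (X(G) = -3/2 + (G**2*(G + 5))/2 = -3/2 + (G**2*(5 + G))/2 = -3/2 + G**2*(5 + G)/2)
q(S) = sqrt(-3/2 - 27*S**(3/2)/2 + 47*S/2) (q(S) = sqrt(S + (-3/2 + (-3*sqrt(S))**3/2 + 5*(-3*sqrt(S))**2/2)) = sqrt(S + (-3/2 + (-27*S**(3/2))/2 + 5*(9*S)/2)) = sqrt(S + (-3/2 - 27*S**(3/2)/2 + 45*S/2)) = sqrt(-3/2 - 27*S**(3/2)/2 + 47*S/2))
(q(11) - 347)*((-79 - 1*78) + 152) = (sqrt(-6 - 594*sqrt(11) + 94*11)/2 - 347)*((-79 - 1*78) + 152) = (sqrt(-6 - 594*sqrt(11) + 1034)/2 - 347)*((-79 - 78) + 152) = (sqrt(-6 - 594*sqrt(11) + 1034)/2 - 347)*(-157 + 152) = (sqrt(1028 - 594*sqrt(11))/2 - 347)*(-5) = (-347 + sqrt(1028 - 594*sqrt(11))/2)*(-5) = 1735 - 5*sqrt(1028 - 594*sqrt(11))/2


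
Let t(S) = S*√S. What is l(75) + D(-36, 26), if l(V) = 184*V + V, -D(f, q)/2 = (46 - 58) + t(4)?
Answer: 13883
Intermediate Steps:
t(S) = S^(3/2)
D(f, q) = 8 (D(f, q) = -2*((46 - 58) + 4^(3/2)) = -2*(-12 + 8) = -2*(-4) = 8)
l(V) = 185*V
l(75) + D(-36, 26) = 185*75 + 8 = 13875 + 8 = 13883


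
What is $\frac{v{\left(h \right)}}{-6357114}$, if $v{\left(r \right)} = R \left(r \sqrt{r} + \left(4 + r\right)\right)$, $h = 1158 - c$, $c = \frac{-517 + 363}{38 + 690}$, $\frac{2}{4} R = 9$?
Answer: $- \frac{60435}{18364996} - \frac{60227 \sqrt{782951}}{477489896} \approx -0.1149$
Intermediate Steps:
$R = 18$ ($R = 2 \cdot 9 = 18$)
$c = - \frac{11}{52}$ ($c = - \frac{154}{728} = \left(-154\right) \frac{1}{728} = - \frac{11}{52} \approx -0.21154$)
$h = \frac{60227}{52}$ ($h = 1158 - - \frac{11}{52} = 1158 + \frac{11}{52} = \frac{60227}{52} \approx 1158.2$)
$v{\left(r \right)} = 72 + 18 r + 18 r^{\frac{3}{2}}$ ($v{\left(r \right)} = 18 \left(r \sqrt{r} + \left(4 + r\right)\right) = 18 \left(r^{\frac{3}{2}} + \left(4 + r\right)\right) = 18 \left(4 + r + r^{\frac{3}{2}}\right) = 72 + 18 r + 18 r^{\frac{3}{2}}$)
$\frac{v{\left(h \right)}}{-6357114} = \frac{72 + 18 \cdot \frac{60227}{52} + 18 \left(\frac{60227}{52}\right)^{\frac{3}{2}}}{-6357114} = \left(72 + \frac{542043}{26} + 18 \frac{60227 \sqrt{782951}}{1352}\right) \left(- \frac{1}{6357114}\right) = \left(72 + \frac{542043}{26} + \frac{542043 \sqrt{782951}}{676}\right) \left(- \frac{1}{6357114}\right) = \left(\frac{543915}{26} + \frac{542043 \sqrt{782951}}{676}\right) \left(- \frac{1}{6357114}\right) = - \frac{60435}{18364996} - \frac{60227 \sqrt{782951}}{477489896}$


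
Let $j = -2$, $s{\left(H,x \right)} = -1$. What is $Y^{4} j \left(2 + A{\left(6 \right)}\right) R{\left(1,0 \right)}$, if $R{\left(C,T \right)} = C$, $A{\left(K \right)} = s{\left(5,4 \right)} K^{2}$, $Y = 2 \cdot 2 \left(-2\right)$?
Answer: $278528$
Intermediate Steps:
$Y = -8$ ($Y = 4 \left(-2\right) = -8$)
$A{\left(K \right)} = - K^{2}$
$Y^{4} j \left(2 + A{\left(6 \right)}\right) R{\left(1,0 \right)} = \left(-8\right)^{4} \left(- 2 \left(2 - 6^{2}\right)\right) 1 = 4096 \left(- 2 \left(2 - 36\right)\right) 1 = 4096 \left(\left(-2\right) \left(-34\right)\right) 1 = 4096 \cdot 68 \cdot 1 = 278528 \cdot 1 = 278528$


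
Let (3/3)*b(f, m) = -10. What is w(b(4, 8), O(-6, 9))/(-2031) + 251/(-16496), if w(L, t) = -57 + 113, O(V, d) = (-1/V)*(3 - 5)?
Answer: -1433557/33503376 ≈ -0.042788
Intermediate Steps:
b(f, m) = -10
O(V, d) = 2/V (O(V, d) = -1/V*(-2) = 2/V)
w(L, t) = 56
w(b(4, 8), O(-6, 9))/(-2031) + 251/(-16496) = 56/(-2031) + 251/(-16496) = 56*(-1/2031) + 251*(-1/16496) = -56/2031 - 251/16496 = -1433557/33503376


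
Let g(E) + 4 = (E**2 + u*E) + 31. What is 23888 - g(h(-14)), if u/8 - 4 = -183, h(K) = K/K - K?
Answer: 45116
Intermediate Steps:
h(K) = 1 - K
u = -1432 (u = 32 + 8*(-183) = 32 - 1464 = -1432)
g(E) = 27 + E**2 - 1432*E (g(E) = -4 + ((E**2 - 1432*E) + 31) = -4 + (31 + E**2 - 1432*E) = 27 + E**2 - 1432*E)
23888 - g(h(-14)) = 23888 - (27 + (1 - 1*(-14))**2 - 1432*(1 - 1*(-14))) = 23888 - (27 + (1 + 14)**2 - 1432*(1 + 14)) = 23888 - (27 + 15**2 - 1432*15) = 23888 - (27 + 225 - 21480) = 23888 - 1*(-21228) = 23888 + 21228 = 45116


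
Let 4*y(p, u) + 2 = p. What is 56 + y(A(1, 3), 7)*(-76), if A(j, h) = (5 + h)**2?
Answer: -1122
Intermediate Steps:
y(p, u) = -1/2 + p/4
56 + y(A(1, 3), 7)*(-76) = 56 + (-1/2 + (5 + 3)**2/4)*(-76) = 56 + (-1/2 + (1/4)*8**2)*(-76) = 56 + (-1/2 + (1/4)*64)*(-76) = 56 + (-1/2 + 16)*(-76) = 56 + (31/2)*(-76) = 56 - 1178 = -1122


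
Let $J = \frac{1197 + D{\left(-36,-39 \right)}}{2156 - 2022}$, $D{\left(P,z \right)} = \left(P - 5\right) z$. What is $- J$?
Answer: $- \frac{1398}{67} \approx -20.866$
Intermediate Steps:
$D{\left(P,z \right)} = z \left(-5 + P\right)$ ($D{\left(P,z \right)} = \left(-5 + P\right) z = z \left(-5 + P\right)$)
$J = \frac{1398}{67}$ ($J = \frac{1197 - 39 \left(-5 - 36\right)}{2156 - 2022} = \frac{1197 - -1599}{134} = \left(1197 + 1599\right) \frac{1}{134} = 2796 \cdot \frac{1}{134} = \frac{1398}{67} \approx 20.866$)
$- J = \left(-1\right) \frac{1398}{67} = - \frac{1398}{67}$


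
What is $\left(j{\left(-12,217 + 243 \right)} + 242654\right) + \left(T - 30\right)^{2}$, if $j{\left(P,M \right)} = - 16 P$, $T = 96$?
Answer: $247202$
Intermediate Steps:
$\left(j{\left(-12,217 + 243 \right)} + 242654\right) + \left(T - 30\right)^{2} = \left(\left(-16\right) \left(-12\right) + 242654\right) + \left(96 - 30\right)^{2} = \left(192 + 242654\right) + 66^{2} = 242846 + 4356 = 247202$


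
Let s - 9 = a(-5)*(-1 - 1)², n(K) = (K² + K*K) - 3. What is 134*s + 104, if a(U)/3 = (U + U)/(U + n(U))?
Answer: 6490/7 ≈ 927.14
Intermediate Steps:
n(K) = -3 + 2*K² (n(K) = (K² + K²) - 3 = 2*K² - 3 = -3 + 2*K²)
a(U) = 6*U/(-3 + U + 2*U²) (a(U) = 3*((U + U)/(U + (-3 + 2*U²))) = 3*((2*U)/(-3 + U + 2*U²)) = 3*(2*U/(-3 + U + 2*U²)) = 6*U/(-3 + U + 2*U²))
s = 43/7 (s = 9 + (6*(-5)/(-3 - 5 + 2*(-5)²))*(-1 - 1)² = 9 + (6*(-5)/(-3 - 5 + 2*25))*(-2)² = 9 + (6*(-5)/(-3 - 5 + 50))*4 = 9 + (6*(-5)/42)*4 = 9 + (6*(-5)*(1/42))*4 = 9 - 5/7*4 = 9 - 20/7 = 43/7 ≈ 6.1429)
134*s + 104 = 134*(43/7) + 104 = 5762/7 + 104 = 6490/7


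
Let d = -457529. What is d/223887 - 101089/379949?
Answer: -196470198964/85065641763 ≈ -2.3096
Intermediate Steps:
d/223887 - 101089/379949 = -457529/223887 - 101089/379949 = -196470198964/85065641763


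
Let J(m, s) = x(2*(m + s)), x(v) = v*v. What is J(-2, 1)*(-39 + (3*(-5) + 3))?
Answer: -204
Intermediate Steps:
x(v) = v**2
J(m, s) = (2*m + 2*s)**2 (J(m, s) = (2*(m + s))**2 = (2*m + 2*s)**2)
J(-2, 1)*(-39 + (3*(-5) + 3)) = (4*(-2 + 1)**2)*(-39 + (3*(-5) + 3)) = (4*(-1)**2)*(-39 + (-15 + 3)) = (4*1)*(-39 - 12) = 4*(-51) = -204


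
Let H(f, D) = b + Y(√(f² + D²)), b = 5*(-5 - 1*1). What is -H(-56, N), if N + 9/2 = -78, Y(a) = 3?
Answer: 27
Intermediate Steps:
N = -165/2 (N = -9/2 - 78 = -165/2 ≈ -82.500)
b = -30 (b = 5*(-5 - 1) = 5*(-6) = -30)
H(f, D) = -27 (H(f, D) = -30 + 3 = -27)
-H(-56, N) = -1*(-27) = 27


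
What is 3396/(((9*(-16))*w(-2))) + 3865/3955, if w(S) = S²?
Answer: -186749/37968 ≈ -4.9186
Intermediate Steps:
3396/(((9*(-16))*w(-2))) + 3865/3955 = 3396/(((9*(-16))*(-2)²)) + 3865/3955 = 3396/((-144*4)) + 3865*(1/3955) = 3396/(-576) + 773/791 = 3396*(-1/576) + 773/791 = -283/48 + 773/791 = -186749/37968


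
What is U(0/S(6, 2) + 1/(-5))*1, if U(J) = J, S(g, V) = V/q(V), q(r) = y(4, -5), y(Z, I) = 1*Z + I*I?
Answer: -⅕ ≈ -0.20000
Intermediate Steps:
y(Z, I) = Z + I²
q(r) = 29 (q(r) = 4 + (-5)² = 4 + 25 = 29)
S(g, V) = V/29
U(0/S(6, 2) + 1/(-5))*1 = (0/(((1/29)*2)) + 1/(-5))*1 = (0/(2/29) + 1*(-⅕))*1 = (0*(29/2) - ⅕)*1 = (0 - ⅕)*1 = -⅕*1 = -⅕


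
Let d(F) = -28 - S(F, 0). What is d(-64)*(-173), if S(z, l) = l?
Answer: 4844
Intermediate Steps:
d(F) = -28 (d(F) = -28 - 1*0 = -28 + 0 = -28)
d(-64)*(-173) = -28*(-173) = 4844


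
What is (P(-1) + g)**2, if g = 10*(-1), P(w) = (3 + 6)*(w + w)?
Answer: 784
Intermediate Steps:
P(w) = 18*w (P(w) = 9*(2*w) = 18*w)
g = -10
(P(-1) + g)**2 = (18*(-1) - 10)**2 = (-18 - 10)**2 = (-28)**2 = 784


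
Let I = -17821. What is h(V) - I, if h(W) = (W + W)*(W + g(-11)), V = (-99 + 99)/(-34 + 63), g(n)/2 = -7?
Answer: 17821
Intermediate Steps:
g(n) = -14 (g(n) = 2*(-7) = -14)
V = 0 (V = 0/29 = 0*(1/29) = 0)
h(W) = 2*W*(-14 + W) (h(W) = (W + W)*(W - 14) = (2*W)*(-14 + W) = 2*W*(-14 + W))
h(V) - I = 2*0*(-14 + 0) - 1*(-17821) = 2*0*(-14) + 17821 = 0 + 17821 = 17821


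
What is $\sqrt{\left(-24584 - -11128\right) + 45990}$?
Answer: $\sqrt{32534} \approx 180.37$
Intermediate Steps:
$\sqrt{\left(-24584 - -11128\right) + 45990} = \sqrt{\left(-24584 + 11128\right) + 45990} = \sqrt{-13456 + 45990} = \sqrt{32534}$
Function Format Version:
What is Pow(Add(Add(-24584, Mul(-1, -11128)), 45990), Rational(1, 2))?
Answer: Pow(32534, Rational(1, 2)) ≈ 180.37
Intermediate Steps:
Pow(Add(Add(-24584, Mul(-1, -11128)), 45990), Rational(1, 2)) = Pow(Add(Add(-24584, 11128), 45990), Rational(1, 2)) = Pow(Add(-13456, 45990), Rational(1, 2)) = Pow(32534, Rational(1, 2))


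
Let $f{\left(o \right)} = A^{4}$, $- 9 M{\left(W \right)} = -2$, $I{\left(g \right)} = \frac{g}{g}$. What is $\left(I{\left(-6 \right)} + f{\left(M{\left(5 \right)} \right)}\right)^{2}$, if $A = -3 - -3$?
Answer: $1$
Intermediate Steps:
$I{\left(g \right)} = 1$
$M{\left(W \right)} = \frac{2}{9}$ ($M{\left(W \right)} = \left(- \frac{1}{9}\right) \left(-2\right) = \frac{2}{9}$)
$A = 0$ ($A = -3 + 3 = 0$)
$f{\left(o \right)} = 0$ ($f{\left(o \right)} = 0^{4} = 0$)
$\left(I{\left(-6 \right)} + f{\left(M{\left(5 \right)} \right)}\right)^{2} = \left(1 + 0\right)^{2} = 1^{2} = 1$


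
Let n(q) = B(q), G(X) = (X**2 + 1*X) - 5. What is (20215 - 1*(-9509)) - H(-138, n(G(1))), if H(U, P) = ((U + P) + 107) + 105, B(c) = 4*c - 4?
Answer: 29666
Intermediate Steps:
B(c) = -4 + 4*c
G(X) = -5 + X + X**2 (G(X) = (X**2 + X) - 5 = (X + X**2) - 5 = -5 + X + X**2)
n(q) = -4 + 4*q
H(U, P) = 212 + P + U (H(U, P) = ((P + U) + 107) + 105 = (107 + P + U) + 105 = 212 + P + U)
(20215 - 1*(-9509)) - H(-138, n(G(1))) = (20215 - 1*(-9509)) - (212 + (-4 + 4*(-5 + 1 + 1**2)) - 138) = (20215 + 9509) - (212 + (-4 + 4*(-5 + 1 + 1)) - 138) = 29724 - (212 + (-4 + 4*(-3)) - 138) = 29724 - (212 + (-4 - 12) - 138) = 29724 - (212 - 16 - 138) = 29724 - 1*58 = 29724 - 58 = 29666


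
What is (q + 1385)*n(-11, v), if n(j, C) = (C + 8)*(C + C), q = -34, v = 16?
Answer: 1037568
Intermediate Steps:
n(j, C) = 2*C*(8 + C) (n(j, C) = (8 + C)*(2*C) = 2*C*(8 + C))
(q + 1385)*n(-11, v) = (-34 + 1385)*(2*16*(8 + 16)) = 1351*(2*16*24) = 1351*768 = 1037568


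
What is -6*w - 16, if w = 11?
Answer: -82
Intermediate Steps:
-6*w - 16 = -6*11 - 16 = -66 - 16 = -82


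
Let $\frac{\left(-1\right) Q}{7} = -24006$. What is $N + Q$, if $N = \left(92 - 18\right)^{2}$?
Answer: $173518$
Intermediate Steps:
$Q = 168042$ ($Q = \left(-7\right) \left(-24006\right) = 168042$)
$N = 5476$ ($N = 74^{2} = 5476$)
$N + Q = 5476 + 168042 = 173518$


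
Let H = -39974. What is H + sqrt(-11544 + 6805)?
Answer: -39974 + I*sqrt(4739) ≈ -39974.0 + 68.84*I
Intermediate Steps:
H + sqrt(-11544 + 6805) = -39974 + sqrt(-11544 + 6805) = -39974 + sqrt(-4739) = -39974 + I*sqrt(4739)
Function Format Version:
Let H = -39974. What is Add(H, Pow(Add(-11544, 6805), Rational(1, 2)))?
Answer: Add(-39974, Mul(I, Pow(4739, Rational(1, 2)))) ≈ Add(-39974., Mul(68.840, I))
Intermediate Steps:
Add(H, Pow(Add(-11544, 6805), Rational(1, 2))) = Add(-39974, Pow(Add(-11544, 6805), Rational(1, 2))) = Add(-39974, Pow(-4739, Rational(1, 2))) = Add(-39974, Mul(I, Pow(4739, Rational(1, 2))))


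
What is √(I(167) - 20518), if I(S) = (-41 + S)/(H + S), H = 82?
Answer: 2*I*√35336254/83 ≈ 143.24*I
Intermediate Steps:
I(S) = (-41 + S)/(82 + S)
√(I(167) - 20518) = √((-41 + 167)/(82 + 167) - 20518) = √(126/249 - 20518) = √((1/249)*126 - 20518) = √(42/83 - 20518) = √(-1702952/83) = 2*I*√35336254/83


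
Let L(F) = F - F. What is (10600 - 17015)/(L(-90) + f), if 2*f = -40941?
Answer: 12830/40941 ≈ 0.31338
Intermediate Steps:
f = -40941/2 (f = (1/2)*(-40941) = -40941/2 ≈ -20471.)
L(F) = 0
(10600 - 17015)/(L(-90) + f) = (10600 - 17015)/(0 - 40941/2) = -6415/(-40941/2) = -6415*(-2/40941) = 12830/40941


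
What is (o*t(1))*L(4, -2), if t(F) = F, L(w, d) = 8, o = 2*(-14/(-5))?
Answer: 224/5 ≈ 44.800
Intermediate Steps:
o = 28/5 (o = 2*(-14*(-⅕)) = 2*(14/5) = 28/5 ≈ 5.6000)
(o*t(1))*L(4, -2) = ((28/5)*1)*8 = (28/5)*8 = 224/5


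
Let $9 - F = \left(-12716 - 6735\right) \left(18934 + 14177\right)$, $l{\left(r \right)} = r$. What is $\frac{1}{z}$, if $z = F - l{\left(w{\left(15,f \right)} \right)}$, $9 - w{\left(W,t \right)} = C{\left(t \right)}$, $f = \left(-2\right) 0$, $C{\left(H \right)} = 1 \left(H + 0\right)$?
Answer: $\frac{1}{644042061} \approx 1.5527 \cdot 10^{-9}$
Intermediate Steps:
$C{\left(H \right)} = H$ ($C{\left(H \right)} = 1 H = H$)
$f = 0$
$w{\left(W,t \right)} = 9 - t$
$F = 644042070$ ($F = 9 - \left(-12716 - 6735\right) \left(18934 + 14177\right) = 9 - \left(-19451\right) 33111 = 9 - -644042061 = 9 + 644042061 = 644042070$)
$z = 644042061$ ($z = 644042070 - \left(9 - 0\right) = 644042070 - \left(9 + 0\right) = 644042070 - 9 = 644042061$)
$\frac{1}{z} = \frac{1}{644042061}$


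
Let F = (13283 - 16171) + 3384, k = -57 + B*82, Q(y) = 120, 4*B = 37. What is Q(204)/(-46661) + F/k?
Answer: 46119352/65465383 ≈ 0.70448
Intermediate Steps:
B = 37/4 (B = (1/4)*37 = 37/4 ≈ 9.2500)
k = 1403/2 (k = -57 + (37/4)*82 = -57 + 1517/2 = 1403/2 ≈ 701.50)
F = 496 (F = -2888 + 3384 = 496)
Q(204)/(-46661) + F/k = 120/(-46661) + 496/(1403/2) = 120*(-1/46661) + 496*(2/1403) = -120/46661 + 992/1403 = 46119352/65465383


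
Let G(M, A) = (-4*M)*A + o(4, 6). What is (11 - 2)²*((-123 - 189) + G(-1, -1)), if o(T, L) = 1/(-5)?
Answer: -128061/5 ≈ -25612.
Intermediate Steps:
o(T, L) = -⅕
G(M, A) = -⅕ - 4*A*M (G(M, A) = (-4*M)*A - ⅕ = -4*A*M - ⅕ = -⅕ - 4*A*M)
(11 - 2)²*((-123 - 189) + G(-1, -1)) = (11 - 2)²*((-123 - 189) + (-⅕ - 4*(-1)*(-1))) = 9²*(-312 + (-⅕ - 4)) = 81*(-312 - 21/5) = 81*(-1581/5) = -128061/5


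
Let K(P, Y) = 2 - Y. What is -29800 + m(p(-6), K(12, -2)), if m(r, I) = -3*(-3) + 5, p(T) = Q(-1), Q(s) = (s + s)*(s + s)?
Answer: -29786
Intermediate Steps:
Q(s) = 4*s**2 (Q(s) = (2*s)*(2*s) = 4*s**2)
p(T) = 4 (p(T) = 4*(-1)**2 = 4*1 = 4)
m(r, I) = 14 (m(r, I) = 9 + 5 = 14)
-29800 + m(p(-6), K(12, -2)) = -29800 + 14 = -29786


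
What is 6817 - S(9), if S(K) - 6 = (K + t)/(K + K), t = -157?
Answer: 61373/9 ≈ 6819.2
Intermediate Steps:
S(K) = 6 + (-157 + K)/(2*K) (S(K) = 6 + (K - 157)/(K + K) = 6 + (-157 + K)/((2*K)) = 6 + (-157 + K)*(1/(2*K)) = 6 + (-157 + K)/(2*K))
6817 - S(9) = 6817 - (-157 + 13*9)/(2*9) = 6817 - (-157 + 117)/(2*9) = 6817 - (-40)/(2*9) = 6817 - 1*(-20/9) = 6817 + 20/9 = 61373/9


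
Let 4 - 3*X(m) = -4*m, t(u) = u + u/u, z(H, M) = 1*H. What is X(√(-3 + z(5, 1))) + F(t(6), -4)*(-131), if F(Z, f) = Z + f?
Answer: -1175/3 + 4*√2/3 ≈ -389.78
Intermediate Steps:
z(H, M) = H
t(u) = 1 + u (t(u) = u + 1 = 1 + u)
X(m) = 4/3 + 4*m/3 (X(m) = 4/3 - (-4)*m/3 = 4/3 + 4*m/3)
X(√(-3 + z(5, 1))) + F(t(6), -4)*(-131) = (4/3 + 4*√(-3 + 5)/3) + ((1 + 6) - 4)*(-131) = (4/3 + 4*√2/3) + (7 - 4)*(-131) = (4/3 + 4*√2/3) + 3*(-131) = (4/3 + 4*√2/3) - 393 = -1175/3 + 4*√2/3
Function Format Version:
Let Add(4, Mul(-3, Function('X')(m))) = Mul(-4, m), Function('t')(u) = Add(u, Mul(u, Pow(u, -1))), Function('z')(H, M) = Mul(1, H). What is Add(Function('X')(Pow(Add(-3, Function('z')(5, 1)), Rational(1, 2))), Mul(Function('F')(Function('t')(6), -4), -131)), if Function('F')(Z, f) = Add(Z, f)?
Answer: Add(Rational(-1175, 3), Mul(Rational(4, 3), Pow(2, Rational(1, 2)))) ≈ -389.78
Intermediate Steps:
Function('z')(H, M) = H
Function('t')(u) = Add(1, u) (Function('t')(u) = Add(u, 1) = Add(1, u))
Function('X')(m) = Add(Rational(4, 3), Mul(Rational(4, 3), m)) (Function('X')(m) = Add(Rational(4, 3), Mul(Rational(-1, 3), Mul(-4, m))) = Add(Rational(4, 3), Mul(Rational(4, 3), m)))
Add(Function('X')(Pow(Add(-3, Function('z')(5, 1)), Rational(1, 2))), Mul(Function('F')(Function('t')(6), -4), -131)) = Add(Add(Rational(4, 3), Mul(Rational(4, 3), Pow(Add(-3, 5), Rational(1, 2)))), Mul(Add(Add(1, 6), -4), -131)) = Add(Add(Rational(4, 3), Mul(Rational(4, 3), Pow(2, Rational(1, 2)))), Mul(Add(7, -4), -131)) = Add(Add(Rational(4, 3), Mul(Rational(4, 3), Pow(2, Rational(1, 2)))), Mul(3, -131)) = Add(Add(Rational(4, 3), Mul(Rational(4, 3), Pow(2, Rational(1, 2)))), -393) = Add(Rational(-1175, 3), Mul(Rational(4, 3), Pow(2, Rational(1, 2))))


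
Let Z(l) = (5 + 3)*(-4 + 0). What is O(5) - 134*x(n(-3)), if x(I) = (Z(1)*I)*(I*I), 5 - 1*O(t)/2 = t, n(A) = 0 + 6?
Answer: 926208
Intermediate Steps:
n(A) = 6
O(t) = 10 - 2*t
Z(l) = -32 (Z(l) = 8*(-4) = -32)
x(I) = -32*I³ (x(I) = (-32*I)*(I*I) = (-32*I)*I² = -32*I³)
O(5) - 134*x(n(-3)) = (10 - 2*5) - (-4288)*6³ = (10 - 10) - (-4288)*216 = 0 - 134*(-6912) = 0 + 926208 = 926208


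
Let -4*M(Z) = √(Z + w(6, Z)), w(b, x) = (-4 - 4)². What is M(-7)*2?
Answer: -√57/2 ≈ -3.7749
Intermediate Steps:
w(b, x) = 64 (w(b, x) = (-8)² = 64)
M(Z) = -√(64 + Z)/4 (M(Z) = -√(Z + 64)/4 = -√(64 + Z)/4)
M(-7)*2 = -√(64 - 7)/4*2 = -√57/4*2 = -√57/2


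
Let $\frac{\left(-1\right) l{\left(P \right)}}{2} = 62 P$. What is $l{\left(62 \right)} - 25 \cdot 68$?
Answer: $-9388$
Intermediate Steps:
$l{\left(P \right)} = - 124 P$ ($l{\left(P \right)} = - 2 \cdot 62 P = - 124 P$)
$l{\left(62 \right)} - 25 \cdot 68 = \left(-124\right) 62 - 25 \cdot 68 = -7688 - 1700 = -9388$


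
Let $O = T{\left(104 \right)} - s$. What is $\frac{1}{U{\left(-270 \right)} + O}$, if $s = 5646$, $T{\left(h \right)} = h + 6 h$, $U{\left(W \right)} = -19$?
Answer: $- \frac{1}{4937} \approx -0.00020255$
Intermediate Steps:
$T{\left(h \right)} = 7 h$
$O = -4918$ ($O = 7 \cdot 104 - 5646 = 728 - 5646 = -4918$)
$\frac{1}{U{\left(-270 \right)} + O} = \frac{1}{-19 - 4918} = \frac{1}{-4937} = - \frac{1}{4937}$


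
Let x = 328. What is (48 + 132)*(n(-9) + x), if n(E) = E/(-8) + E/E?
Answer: 118845/2 ≈ 59423.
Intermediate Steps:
n(E) = 1 - E/8 (n(E) = E*(-1/8) + 1 = -E/8 + 1 = 1 - E/8)
(48 + 132)*(n(-9) + x) = (48 + 132)*((1 - 1/8*(-9)) + 328) = 180*((1 + 9/8) + 328) = 180*(17/8 + 328) = 180*(2641/8) = 118845/2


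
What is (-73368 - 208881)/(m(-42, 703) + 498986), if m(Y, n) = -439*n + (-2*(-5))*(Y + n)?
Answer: -282249/196979 ≈ -1.4329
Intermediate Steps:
m(Y, n) = -429*n + 10*Y (m(Y, n) = -439*n + 10*(Y + n) = -439*n + (10*Y + 10*n) = -429*n + 10*Y)
(-73368 - 208881)/(m(-42, 703) + 498986) = (-73368 - 208881)/((-429*703 + 10*(-42)) + 498986) = -282249/((-301587 - 420) + 498986) = -282249/(-302007 + 498986) = -282249/196979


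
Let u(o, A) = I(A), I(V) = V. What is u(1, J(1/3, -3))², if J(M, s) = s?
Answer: 9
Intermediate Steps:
u(o, A) = A
u(1, J(1/3, -3))² = (-3)² = 9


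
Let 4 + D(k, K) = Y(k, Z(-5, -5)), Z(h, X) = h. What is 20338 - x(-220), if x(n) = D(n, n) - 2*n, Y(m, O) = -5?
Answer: 19907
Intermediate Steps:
D(k, K) = -9 (D(k, K) = -4 - 5 = -9)
x(n) = -9 - 2*n
20338 - x(-220) = 20338 - (-9 - 2*(-220)) = 20338 - (-9 + 440) = 20338 - 1*431 = 20338 - 431 = 19907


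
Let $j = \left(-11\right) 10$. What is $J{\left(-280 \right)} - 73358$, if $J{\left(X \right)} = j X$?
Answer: $-42558$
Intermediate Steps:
$j = -110$
$J{\left(X \right)} = - 110 X$
$J{\left(-280 \right)} - 73358 = \left(-110\right) \left(-280\right) - 73358 = 30800 - 73358 = -42558$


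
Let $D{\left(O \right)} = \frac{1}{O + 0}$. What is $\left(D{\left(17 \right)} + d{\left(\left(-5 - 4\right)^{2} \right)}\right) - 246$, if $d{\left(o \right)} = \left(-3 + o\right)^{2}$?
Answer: $\frac{99247}{17} \approx 5838.1$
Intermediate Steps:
$D{\left(O \right)} = \frac{1}{O}$
$\left(D{\left(17 \right)} + d{\left(\left(-5 - 4\right)^{2} \right)}\right) - 246 = \left(\frac{1}{17} + \left(-3 + \left(-5 - 4\right)^{2}\right)^{2}\right) - 246 = \left(\frac{1}{17} + \left(-3 + \left(-9\right)^{2}\right)^{2}\right) - 246 = \left(\frac{1}{17} + \left(-3 + 81\right)^{2}\right) - 246 = \left(\frac{1}{17} + 78^{2}\right) - 246 = \left(\frac{1}{17} + 6084\right) - 246 = \frac{103429}{17} - 246 = \frac{99247}{17}$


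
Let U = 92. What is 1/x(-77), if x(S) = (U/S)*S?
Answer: 1/92 ≈ 0.010870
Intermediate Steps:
x(S) = 92 (x(S) = (92/S)*S = 92)
1/x(-77) = 1/92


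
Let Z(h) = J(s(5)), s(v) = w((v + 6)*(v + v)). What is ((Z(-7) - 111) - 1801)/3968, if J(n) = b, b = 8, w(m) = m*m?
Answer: -119/248 ≈ -0.47984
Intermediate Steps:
w(m) = m²
s(v) = 4*v²*(6 + v)² (s(v) = ((v + 6)*(v + v))² = ((6 + v)*(2*v))² = (2*v*(6 + v))² = 4*v²*(6 + v)²)
J(n) = 8
Z(h) = 8
((Z(-7) - 111) - 1801)/3968 = ((8 - 111) - 1801)/3968 = (-103 - 1801)*(1/3968) = -1904*1/3968 = -119/248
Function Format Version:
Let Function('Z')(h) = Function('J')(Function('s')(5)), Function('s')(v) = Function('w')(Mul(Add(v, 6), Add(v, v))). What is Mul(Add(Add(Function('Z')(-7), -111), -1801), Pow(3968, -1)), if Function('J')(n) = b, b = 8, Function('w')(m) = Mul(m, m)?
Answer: Rational(-119, 248) ≈ -0.47984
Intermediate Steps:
Function('w')(m) = Pow(m, 2)
Function('s')(v) = Mul(4, Pow(v, 2), Pow(Add(6, v), 2)) (Function('s')(v) = Pow(Mul(Add(v, 6), Add(v, v)), 2) = Pow(Mul(Add(6, v), Mul(2, v)), 2) = Pow(Mul(2, v, Add(6, v)), 2) = Mul(4, Pow(v, 2), Pow(Add(6, v), 2)))
Function('J')(n) = 8
Function('Z')(h) = 8
Mul(Add(Add(Function('Z')(-7), -111), -1801), Pow(3968, -1)) = Mul(Add(Add(8, -111), -1801), Pow(3968, -1)) = Mul(Add(-103, -1801), Rational(1, 3968)) = Mul(-1904, Rational(1, 3968)) = Rational(-119, 248)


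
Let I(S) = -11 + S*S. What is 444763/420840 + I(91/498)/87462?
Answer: 66987337971341/63391730790780 ≈ 1.0567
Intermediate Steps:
I(S) = -11 + S²
444763/420840 + I(91/498)/87462 = 444763/420840 + (-11 + (91/498)²)/87462 = 444763*(1/420840) + (-11 + (91*(1/498))²)*(1/87462) = 444763/420840 + (-11 + (91/498)²)*(1/87462) = 444763/420840 + (-11 + 8281/248004)*(1/87462) = 444763/420840 - 2719763/248004*1/87462 = 444763/420840 - 2719763/21690925848 = 66987337971341/63391730790780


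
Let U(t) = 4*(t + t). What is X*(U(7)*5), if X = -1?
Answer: -280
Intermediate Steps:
U(t) = 8*t (U(t) = 4*(2*t) = 8*t)
X*(U(7)*5) = -8*7*5 = -56*5 = -1*280 = -280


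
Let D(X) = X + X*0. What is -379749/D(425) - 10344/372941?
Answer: -141628368009/158499925 ≈ -893.55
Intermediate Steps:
D(X) = X (D(X) = X + 0 = X)
-379749/D(425) - 10344/372941 = -379749/425 - 10344/372941 = -141628368009/158499925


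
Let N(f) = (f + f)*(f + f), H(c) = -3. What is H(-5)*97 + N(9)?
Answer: 33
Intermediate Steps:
N(f) = 4*f² (N(f) = (2*f)*(2*f) = 4*f²)
H(-5)*97 + N(9) = -3*97 + 4*9² = -291 + 4*81 = -291 + 324 = 33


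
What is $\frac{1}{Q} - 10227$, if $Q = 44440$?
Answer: $- \frac{454487879}{44440} \approx -10227.0$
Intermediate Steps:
$\frac{1}{Q} - 10227 = \frac{1}{44440} - 10227 = - \frac{454487879}{44440}$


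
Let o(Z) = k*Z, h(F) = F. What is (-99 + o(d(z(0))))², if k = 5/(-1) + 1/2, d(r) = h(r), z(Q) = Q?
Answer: 9801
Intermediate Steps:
d(r) = r
k = -9/2 (k = 5*(-1) + 1*(½) = -5 + ½ = -9/2 ≈ -4.5000)
o(Z) = -9*Z/2
(-99 + o(d(z(0))))² = (-99 - 9/2*0)² = (-99 + 0)² = (-99)² = 9801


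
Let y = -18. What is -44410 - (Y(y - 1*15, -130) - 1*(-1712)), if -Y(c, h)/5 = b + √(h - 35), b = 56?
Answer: -45842 + 5*I*√165 ≈ -45842.0 + 64.226*I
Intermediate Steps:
Y(c, h) = -280 - 5*√(-35 + h) (Y(c, h) = -5*(56 + √(h - 35)) = -5*(56 + √(-35 + h)) = -280 - 5*√(-35 + h))
-44410 - (Y(y - 1*15, -130) - 1*(-1712)) = -44410 - ((-280 - 5*√(-35 - 130)) - 1*(-1712)) = -44410 - ((-280 - 5*I*√165) + 1712) = -44410 - (1432 - 5*I*√165) = -44410 + (-1432 + 5*I*√165) = -45842 + 5*I*√165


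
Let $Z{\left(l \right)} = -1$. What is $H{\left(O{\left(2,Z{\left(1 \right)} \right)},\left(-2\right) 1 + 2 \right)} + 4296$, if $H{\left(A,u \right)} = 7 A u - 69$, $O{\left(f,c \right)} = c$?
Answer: $4227$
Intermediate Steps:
$H{\left(A,u \right)} = -69 + 7 A u$ ($H{\left(A,u \right)} = 7 A u - 69 = -69 + 7 A u$)
$H{\left(O{\left(2,Z{\left(1 \right)} \right)},\left(-2\right) 1 + 2 \right)} + 4296 = \left(-69 + 7 \left(-1\right) \left(\left(-2\right) 1 + 2\right)\right) + 4296 = \left(-69 + 7 \left(-1\right) \left(-2 + 2\right)\right) + 4296 = \left(-69 + 7 \left(-1\right) 0\right) + 4296 = \left(-69 + 0\right) + 4296 = -69 + 4296 = 4227$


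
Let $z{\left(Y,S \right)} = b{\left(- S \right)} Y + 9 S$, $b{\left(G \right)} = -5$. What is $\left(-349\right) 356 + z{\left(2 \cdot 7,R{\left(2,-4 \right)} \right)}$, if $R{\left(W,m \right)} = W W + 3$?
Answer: $-124251$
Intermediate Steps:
$R{\left(W,m \right)} = 3 + W^{2}$ ($R{\left(W,m \right)} = W^{2} + 3 = 3 + W^{2}$)
$z{\left(Y,S \right)} = - 5 Y + 9 S$
$\left(-349\right) 356 + z{\left(2 \cdot 7,R{\left(2,-4 \right)} \right)} = \left(-349\right) 356 - \left(- 9 \left(3 + 2^{2}\right) + 5 \cdot 2 \cdot 7\right) = -124244 + \left(\left(-5\right) 14 + 9 \left(3 + 4\right)\right) = -124244 + \left(-70 + 9 \cdot 7\right) = -124244 + \left(-70 + 63\right) = -124244 - 7 = -124251$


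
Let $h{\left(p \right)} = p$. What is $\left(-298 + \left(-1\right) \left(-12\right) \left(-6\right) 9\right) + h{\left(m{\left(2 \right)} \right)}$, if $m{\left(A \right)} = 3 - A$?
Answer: $-945$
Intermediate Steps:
$\left(-298 + \left(-1\right) \left(-12\right) \left(-6\right) 9\right) + h{\left(m{\left(2 \right)} \right)} = \left(-298 + \left(-1\right) \left(-12\right) \left(-6\right) 9\right) + \left(3 - 2\right) = \left(-298 + 12 \left(-6\right) 9\right) + \left(3 - 2\right) = \left(-298 - 648\right) + 1 = -946 + 1 = -945$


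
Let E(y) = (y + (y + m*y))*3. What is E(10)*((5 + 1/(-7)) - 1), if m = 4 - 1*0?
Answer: 4860/7 ≈ 694.29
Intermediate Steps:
m = 4 (m = 4 + 0 = 4)
E(y) = 18*y (E(y) = (y + (y + 4*y))*3 = (y + 5*y)*3 = (6*y)*3 = 18*y)
E(10)*((5 + 1/(-7)) - 1) = (18*10)*((5 + 1/(-7)) - 1) = 180*((5 + 1*(-⅐)) - 1) = 180*((5 - ⅐) - 1) = 180*(34/7 - 1) = 180*(27/7) = 4860/7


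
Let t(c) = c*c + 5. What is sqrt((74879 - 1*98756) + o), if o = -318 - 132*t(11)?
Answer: I*sqrt(40827) ≈ 202.06*I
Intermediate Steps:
t(c) = 5 + c**2 (t(c) = c**2 + 5 = 5 + c**2)
o = -16950 (o = -318 - 132*(5 + 11**2) = -318 - 132*(5 + 121) = -318 - 132*126 = -318 - 16632 = -16950)
sqrt((74879 - 1*98756) + o) = sqrt((74879 - 1*98756) - 16950) = sqrt((74879 - 98756) - 16950) = sqrt(-23877 - 16950) = sqrt(-40827) = I*sqrt(40827)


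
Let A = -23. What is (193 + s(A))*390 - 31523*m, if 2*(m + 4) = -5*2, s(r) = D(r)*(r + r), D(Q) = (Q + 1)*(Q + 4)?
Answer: -7139943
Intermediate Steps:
D(Q) = (1 + Q)*(4 + Q)
s(r) = 2*r*(4 + r**2 + 5*r) (s(r) = (4 + r**2 + 5*r)*(r + r) = (4 + r**2 + 5*r)*(2*r) = 2*r*(4 + r**2 + 5*r))
m = -9 (m = -4 + (-5*2)/2 = -4 + (1/2)*(-10) = -4 - 5 = -9)
(193 + s(A))*390 - 31523*m = (193 + 2*(-23)*(4 + (-23)**2 + 5*(-23)))*390 - 31523*(-9) = (193 + 2*(-23)*(4 + 529 - 115))*390 - 1*(-283707) = (193 + 2*(-23)*418)*390 + 283707 = (193 - 19228)*390 + 283707 = -19035*390 + 283707 = -7423650 + 283707 = -7139943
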